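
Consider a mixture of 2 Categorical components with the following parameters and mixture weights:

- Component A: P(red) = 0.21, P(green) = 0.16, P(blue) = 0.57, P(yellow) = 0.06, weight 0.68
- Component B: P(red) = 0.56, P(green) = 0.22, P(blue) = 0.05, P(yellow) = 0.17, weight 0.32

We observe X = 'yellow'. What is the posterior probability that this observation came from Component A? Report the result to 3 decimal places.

0.429

The responsibility of component k is π_k f_k(x) divided by Σ_j π_j f_j(x).
Categorical probabilities:
  p_A = 0.06
  p_B = 0.17
Weight by the priors:
  π_A·p_A = 0.68 × 0.06 = 0.0408
  π_B·p_B = 0.32 × 0.17 = 0.0544
Marginal: 0.0408 + 0.0544 = 0.0952
P(Component A | the observation) = 0.0408 / 0.0952 ≈ 0.429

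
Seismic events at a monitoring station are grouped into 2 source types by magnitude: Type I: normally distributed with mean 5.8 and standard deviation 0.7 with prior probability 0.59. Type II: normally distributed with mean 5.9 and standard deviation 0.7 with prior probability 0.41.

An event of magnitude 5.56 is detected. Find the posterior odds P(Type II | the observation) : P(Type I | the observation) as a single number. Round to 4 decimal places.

Posterior odds = (w_i f_i(x)) / (w_j f_j(x)); the normalising sum cancels.
Normal densities:
  f_I = (1/(0.7·√(2π)))·exp(−(5.56−5.8)²/(2·0.7²)) = 0.569918·exp(-0.05878) = 0.537386
  f_II = (1/(0.7·√(2π)))·exp(−(5.56−5.9)²/(2·0.7²)) = 0.569918·exp(-0.11796) = 0.506504
Odds = (0.41/0.59) × (0.506504/0.537386) = 0.694915 × 0.942534 ≈ 0.6550

0.6550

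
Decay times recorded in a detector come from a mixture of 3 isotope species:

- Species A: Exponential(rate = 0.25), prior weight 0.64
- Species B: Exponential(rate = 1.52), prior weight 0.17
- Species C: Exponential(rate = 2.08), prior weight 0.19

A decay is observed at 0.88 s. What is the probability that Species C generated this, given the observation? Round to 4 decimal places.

0.2441

Posterior ∝ prior × likelihood, so P(k | x) ∝ P(Z=k) f_k(x); normalise over all components.
Evaluate each component's likelihood at the observed value:
  f_A = 0.25·e^(−0.25·0.88) = 0.25·e^(−0.2200) = 0.20063
  f_B = 1.52·e^(−1.52·0.88) = 1.52·e^(−1.3376) = 0.398962
  f_C = 2.08·e^(−2.08·0.88) = 2.08·e^(−1.8304) = 0.333527
Weight by the priors:
  P(Z=A)·f_A = 0.64 × 0.20063 = 0.128403
  P(Z=B)·f_B = 0.17 × 0.398962 = 0.0678235
  P(Z=C)·f_C = 0.19 × 0.333527 = 0.0633701
Denominator: 0.128403 + 0.0678235 + 0.0633701 = 0.259597
P(Species C | 0.88 s) = 0.0633701 / 0.259597 ≈ 0.2441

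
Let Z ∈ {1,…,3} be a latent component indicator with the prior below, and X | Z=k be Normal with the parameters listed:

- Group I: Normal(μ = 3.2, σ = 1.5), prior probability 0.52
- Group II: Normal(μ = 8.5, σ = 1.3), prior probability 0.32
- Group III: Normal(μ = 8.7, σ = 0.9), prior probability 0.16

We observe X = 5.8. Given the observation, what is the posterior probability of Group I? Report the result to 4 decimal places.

0.7237

Apply Bayes' rule: the posterior for each component is proportional to its prior times its likelihood at x.
Component likelihoods at x = 5.8:
  p_I = 0.0592123
  p_II = 0.0355041
  p_III = 0.00246655
Multiply by the mixture weights:
  π_I·p_I = 0.52 × 0.0592123 = 0.0307904
  π_II·p_II = 0.32 × 0.0355041 = 0.0113613
  π_III·p_III = 0.16 × 0.00246655 = 0.000394648
Evidence: 0.0307904 + 0.0113613 + 0.000394648 = 0.0425464
So the posterior for Group I is 0.0307904 / 0.0425464 ≈ 0.7237.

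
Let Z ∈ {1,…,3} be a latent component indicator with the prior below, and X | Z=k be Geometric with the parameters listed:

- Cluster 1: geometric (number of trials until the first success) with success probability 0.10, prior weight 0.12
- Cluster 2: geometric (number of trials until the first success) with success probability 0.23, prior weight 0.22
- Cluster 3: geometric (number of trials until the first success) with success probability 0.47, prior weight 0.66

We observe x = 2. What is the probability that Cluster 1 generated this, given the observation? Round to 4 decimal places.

0.0504

The responsibility of component k is P(Z=k) f_k(x) divided by Σ_j P(Z=j) f_j(x).
Component likelihoods at x = 2:
  f_1 = 0.09
  f_2 = 0.1771
  f_3 = 0.2491
Prior × likelihood for each component:
  P(Z=1)·f_1 = 0.12 × 0.09 = 0.0108
  P(Z=2)·f_2 = 0.22 × 0.1771 = 0.038962
  P(Z=3)·f_3 = 0.66 × 0.2491 = 0.164406
Normaliser: 0.0108 + 0.038962 + 0.164406 = 0.214168
Responsibility of Cluster 1: 0.0108 / 0.214168 ≈ 0.0504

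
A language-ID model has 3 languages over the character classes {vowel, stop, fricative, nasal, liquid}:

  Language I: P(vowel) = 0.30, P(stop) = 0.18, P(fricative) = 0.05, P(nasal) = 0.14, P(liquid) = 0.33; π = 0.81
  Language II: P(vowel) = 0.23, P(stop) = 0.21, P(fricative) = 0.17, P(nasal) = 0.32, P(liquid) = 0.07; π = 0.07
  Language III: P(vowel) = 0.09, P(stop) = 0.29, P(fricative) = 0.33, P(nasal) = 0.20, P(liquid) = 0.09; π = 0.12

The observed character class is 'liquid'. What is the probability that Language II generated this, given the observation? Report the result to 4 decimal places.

P(component k | x) = P(Z=k)·f_k(x) / marginal(x), where marginal(x) = Σ_j P(Z=j)·f_j(x).
Evaluate each component's likelihood at the observed value:
  p_I = P(liquid | comp) = 0.33
  p_II = P(liquid | comp) = 0.07
  p_III = P(liquid | comp) = 0.09
Unnormalised posteriors:
  P(Z=I)·p_I = 0.81 × 0.33 = 0.2673
  P(Z=II)·p_II = 0.07 × 0.07 = 0.0049
  P(Z=III)·p_III = 0.12 × 0.09 = 0.0108
Marginal: 0.2673 + 0.0049 + 0.0108 = 0.283
Responsibility of Language II: 0.0049 / 0.283 ≈ 0.0173

0.0173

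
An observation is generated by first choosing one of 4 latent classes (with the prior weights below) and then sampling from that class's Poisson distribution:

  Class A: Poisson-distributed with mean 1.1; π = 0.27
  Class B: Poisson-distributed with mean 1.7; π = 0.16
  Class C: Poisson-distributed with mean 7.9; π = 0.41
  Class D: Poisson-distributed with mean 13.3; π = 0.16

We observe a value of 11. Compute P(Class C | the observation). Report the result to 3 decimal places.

0.648

The responsibility of component k is P(Z=k) f_k(x) divided by Σ_j P(Z=j) f_j(x).
Poisson probabilities:
  L_A = 2.37925e-08
  L_B = 1.56849e-06
  L_C = 0.069473
  L_D = 0.0966264
Multiply by the mixture weights:
  P(Z=A)·L_A = 0.27 × 2.37925e-08 = 6.42397e-09
  P(Z=B)·L_B = 0.16 × 1.56849e-06 = 2.50958e-07
  P(Z=C)·L_C = 0.41 × 0.069473 = 0.0284839
  P(Z=D)·L_D = 0.16 × 0.0966264 = 0.0154602
Denominator: 6.42397e-09 + 2.50958e-07 + 0.0284839 + 0.0154602 = 0.0439444
Responsibility of Class C: 0.0284839 / 0.0439444 ≈ 0.648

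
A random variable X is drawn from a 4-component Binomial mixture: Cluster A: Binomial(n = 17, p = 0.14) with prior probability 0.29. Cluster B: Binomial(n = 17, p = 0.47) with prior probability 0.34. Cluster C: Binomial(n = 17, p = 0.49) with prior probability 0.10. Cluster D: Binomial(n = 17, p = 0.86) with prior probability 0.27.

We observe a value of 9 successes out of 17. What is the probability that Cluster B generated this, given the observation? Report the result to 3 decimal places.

Apply Bayes' rule: the posterior for each component is proportional to its prior times its likelihood at x.
Evaluate each component's likelihood at the observed value:
  p_A = C(17,9)·0.14^9·0.86^8 = 24310·2.0661e-08·0.299218 = 0.000150288
  p_B = C(17,9)·0.47^9·0.53^8 = 24310·0.00111913·0.00622597 = 0.169384
  p_C = C(17,9)·0.49^9·0.51^8 = 24310·0.00162841·0.00457679 = 0.18118
  p_D = C(17,9)·0.86^9·0.14^8 = 24310·0.257327·1.47579e-07 = 0.000923199
Prior × likelihood for each component:
  P(Z=A)·p_A = 0.29 × 0.000150288 = 4.35836e-05
  P(Z=B)·p_B = 0.34 × 0.169384 = 0.0575906
  P(Z=C)·p_C = 0.10 × 0.18118 = 0.018118
  P(Z=D)·p_D = 0.27 × 0.000923199 = 0.000249264
Evidence: 4.35836e-05 + 0.0575906 + 0.018118 + 0.000249264 = 0.0760015
P(Cluster B | data) = 0.0575906 / 0.0760015 ≈ 0.758

0.758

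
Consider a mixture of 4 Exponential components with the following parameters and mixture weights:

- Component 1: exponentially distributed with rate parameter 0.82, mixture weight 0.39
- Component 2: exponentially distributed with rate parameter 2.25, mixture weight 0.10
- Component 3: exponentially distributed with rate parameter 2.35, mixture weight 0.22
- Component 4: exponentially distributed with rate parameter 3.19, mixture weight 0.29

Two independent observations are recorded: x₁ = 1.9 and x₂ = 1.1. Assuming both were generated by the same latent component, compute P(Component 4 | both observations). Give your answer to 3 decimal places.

Apply Bayes' rule: the posterior for each component is proportional to its prior times its likelihood at x.
Since both observations come from the same component, the likelihood for component k is f_k(x₁)·f_k(x₂).
  L_1 = [0.82·e^(−0.82·1.9) = 0.82·e^(−1.5580) = 0.172657] × [0.332721] = 0.0574465
  L_2 = [2.25·e^(−2.25·1.9) = 2.25·e^(−4.2750) = 0.0313021] × [0.189367] = 0.00592758
  L_3 = [2.35·e^(−2.35·1.9) = 2.35·e^(−4.4650) = 0.027036] × [0.177181] = 0.00479027
  L_4 = [3.19·e^(−3.19·1.9) = 3.19·e^(−6.0610) = 0.0074393] × [0.0954666] = 0.000710204
Prior × likelihood for each component:
  w_1·L_1 = 0.39 × 0.0574465 = 0.0224041
  w_2·L_2 = 0.10 × 0.00592758 = 0.000592758
  w_3·L_3 = 0.22 × 0.00479027 = 0.00105386
  w_4·L_4 = 0.29 × 0.000710204 = 0.000205959
Evidence: 0.0224041 + 0.000592758 + 0.00105386 + 0.000205959 = 0.0242567
P(Component 4 | x₁, x₂) = 0.000205959 / 0.0242567 ≈ 0.008

0.008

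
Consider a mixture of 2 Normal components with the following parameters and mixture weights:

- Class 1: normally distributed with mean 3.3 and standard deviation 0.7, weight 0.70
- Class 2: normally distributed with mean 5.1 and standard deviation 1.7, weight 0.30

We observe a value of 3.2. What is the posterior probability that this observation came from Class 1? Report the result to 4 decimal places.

By Bayes' theorem, P(k | x) = π_k f_k(x) / Σ_j π_j f_j(x).
Evaluate each component's likelihood at the observed value:
  f_1 = 0.564132
  f_2 = 0.125665
Prior × likelihood for each component:
  π_1·f_1 = 0.70 × 0.564132 = 0.394892
  π_2·f_2 = 0.30 × 0.125665 = 0.0376996
Normaliser: 0.394892 + 0.0376996 = 0.432592
P(Class 1 | the observation) ≈ 0.9129

0.9129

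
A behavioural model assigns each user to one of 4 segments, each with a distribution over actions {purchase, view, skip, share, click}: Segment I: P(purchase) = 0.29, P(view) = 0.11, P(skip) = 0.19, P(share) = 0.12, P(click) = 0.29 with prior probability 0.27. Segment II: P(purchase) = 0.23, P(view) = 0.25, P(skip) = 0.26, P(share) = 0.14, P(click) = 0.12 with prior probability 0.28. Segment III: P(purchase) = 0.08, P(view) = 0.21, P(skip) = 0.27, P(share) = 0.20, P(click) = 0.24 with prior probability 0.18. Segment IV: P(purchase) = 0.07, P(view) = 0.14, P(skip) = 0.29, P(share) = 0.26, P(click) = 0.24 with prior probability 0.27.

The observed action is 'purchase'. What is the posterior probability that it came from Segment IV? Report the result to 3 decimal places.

Apply Bayes' rule: the posterior for each component is proportional to its prior times its likelihood at x.
Evaluate each component's likelihood at the observed value:
  f_I = P(purchase | comp) = 0.29
  f_II = P(purchase | comp) = 0.23
  f_III = P(purchase | comp) = 0.08
  f_IV = P(purchase | comp) = 0.07
Prior × likelihood for each component:
  π_I·f_I = 0.27 × 0.29 = 0.0783
  π_II·f_II = 0.28 × 0.23 = 0.0644
  π_III·f_III = 0.18 × 0.08 = 0.0144
  π_IV·f_IV = 0.27 × 0.07 = 0.0189
Normaliser: 0.0783 + 0.0644 + 0.0144 + 0.0189 = 0.176
P(Segment IV | 'purchase') = 0.0189 / 0.176 ≈ 0.107

0.107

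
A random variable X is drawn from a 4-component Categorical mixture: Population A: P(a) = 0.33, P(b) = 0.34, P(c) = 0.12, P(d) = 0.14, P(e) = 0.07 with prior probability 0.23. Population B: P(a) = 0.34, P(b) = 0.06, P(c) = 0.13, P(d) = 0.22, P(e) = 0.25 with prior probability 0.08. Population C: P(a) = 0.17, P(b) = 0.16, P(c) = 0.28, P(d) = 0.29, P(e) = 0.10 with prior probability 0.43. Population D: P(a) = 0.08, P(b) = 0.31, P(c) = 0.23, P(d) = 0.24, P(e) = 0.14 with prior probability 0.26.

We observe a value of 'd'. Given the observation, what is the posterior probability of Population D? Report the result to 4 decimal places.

P(component k | x) = π_k·f_k(x) / marginal(x), where marginal(x) = Σ_j π_j·f_j(x).
Categorical probabilities:
  p_A = P(d | comp) = 0.14
  p_B = P(d | comp) = 0.22
  p_C = P(d | comp) = 0.29
  p_D = P(d | comp) = 0.24
Prior × likelihood for each component:
  π_A·p_A = 0.23 × 0.14 = 0.0322
  π_B·p_B = 0.08 × 0.22 = 0.0176
  π_C·p_C = 0.43 × 0.29 = 0.1247
  π_D·p_D = 0.26 × 0.24 = 0.0624
Denominator: 0.0322 + 0.0176 + 0.1247 + 0.0624 = 0.2369
P(Population D | 'd') = 0.0624 / 0.2369 ≈ 0.2634

0.2634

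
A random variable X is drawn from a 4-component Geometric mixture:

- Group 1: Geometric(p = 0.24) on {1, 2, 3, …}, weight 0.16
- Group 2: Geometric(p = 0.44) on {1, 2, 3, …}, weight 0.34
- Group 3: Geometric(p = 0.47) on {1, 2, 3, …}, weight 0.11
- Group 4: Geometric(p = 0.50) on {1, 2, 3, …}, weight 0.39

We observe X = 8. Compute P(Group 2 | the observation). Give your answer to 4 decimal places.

0.2499

Apply Bayes' rule: the posterior for each component is proportional to its prior times its likelihood at x.
Geometric probabilities:
  L_1 = 0.24·(1−0.24)^7 = 0.24·0.146452 = 0.0351485
  L_2 = 0.44·(1−0.44)^7 = 0.44·0.0172709 = 0.00759922
  L_3 = 0.47·(1−0.47)^7 = 0.47·0.0117471 = 0.00552114
  L_4 = 0.50·(1−0.50)^7 = 0.50·0.0078125 = 0.00390625
Multiply by the mixture weights:
  w_1·L_1 = 0.16 × 0.0351485 = 0.00562375
  w_2·L_2 = 0.34 × 0.00759922 = 0.00258373
  w_3·L_3 = 0.11 × 0.00552114 = 0.000607326
  w_4·L_4 = 0.39 × 0.00390625 = 0.00152344
Marginal: 0.00562375 + 0.00258373 + 0.000607326 + 0.00152344 = 0.0103383
Responsibility of Group 2: 0.00258373 / 0.0103383 ≈ 0.2499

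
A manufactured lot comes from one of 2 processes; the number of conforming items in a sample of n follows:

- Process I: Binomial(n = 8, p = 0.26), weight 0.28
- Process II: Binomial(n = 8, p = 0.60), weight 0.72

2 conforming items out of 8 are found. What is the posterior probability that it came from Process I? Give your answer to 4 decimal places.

0.7454

By Bayes' theorem, P(k | x) = π_k f_k(x) / Σ_j π_j f_j(x).
Binomial probabilities:
  f_I = 0.31081
  f_II = 0.0412877
Multiply by the mixture weights:
  π_I·f_I = 0.28 × 0.31081 = 0.0870268
  π_II·f_II = 0.72 × 0.0412877 = 0.0297271
Denominator: 0.0870268 + 0.0297271 = 0.116754
So the posterior for Process I is 0.0870268 / 0.116754 ≈ 0.7454.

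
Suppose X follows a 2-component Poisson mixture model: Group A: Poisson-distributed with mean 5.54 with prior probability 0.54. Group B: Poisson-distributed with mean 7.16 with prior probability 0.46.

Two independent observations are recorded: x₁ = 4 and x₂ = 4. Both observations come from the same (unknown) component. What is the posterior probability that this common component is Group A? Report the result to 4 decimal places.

By Bayes' theorem, P(k | x) = w_k f_k(x) / Σ_j w_j f_j(x).
Since both observations come from the same component, the likelihood for component k is f_k(x₁)·f_k(x₂).
  L_A = [0.154112] × [0.154112] = 0.0237505
  L_B = [0.0850927] × [0.0850927] = 0.00724077
Multiply by the mixture weights:
  w_A·L_A = 0.54 × 0.0237505 = 0.0128253
  w_B·L_B = 0.46 × 0.00724077 = 0.00333075
Marginal: 0.0128253 + 0.00333075 = 0.016156
P(Group A | x₁, x₂) = 0.0128253 / 0.016156 ≈ 0.7938

0.7938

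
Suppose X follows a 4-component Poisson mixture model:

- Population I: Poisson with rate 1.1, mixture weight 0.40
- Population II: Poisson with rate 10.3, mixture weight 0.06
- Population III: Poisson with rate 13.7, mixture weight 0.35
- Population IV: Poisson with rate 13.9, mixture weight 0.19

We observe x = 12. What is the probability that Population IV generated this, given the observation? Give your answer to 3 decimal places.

0.312

By Bayes' theorem, P(k | x) = π_k f_k(x) / Σ_j π_j f_j(x).
Evaluate each component's likelihood at the observed value:
  p_I = e^(−1.1)·1.1^12/12! = 2.18098e-09
  p_II = e^(−10.3)·10.3^12/12! = 0.10011
  p_III = e^(−13.7)·13.7^12/12! = 0.102441
  p_IV = e^(−13.9)·13.9^12/12! = 0.0998039
Multiply by the mixture weights:
  π_I·p_I = 0.40 × 2.18098e-09 = 8.72391e-10
  π_II·p_II = 0.06 × 0.10011 = 0.00600659
  π_III·p_III = 0.35 × 0.102441 = 0.0358545
  π_IV·p_IV = 0.19 × 0.0998039 = 0.0189627
Normaliser: 8.72391e-10 + 0.00600659 + 0.0358545 + 0.0189627 = 0.0608238
P(Population IV | the observation) ≈ 0.312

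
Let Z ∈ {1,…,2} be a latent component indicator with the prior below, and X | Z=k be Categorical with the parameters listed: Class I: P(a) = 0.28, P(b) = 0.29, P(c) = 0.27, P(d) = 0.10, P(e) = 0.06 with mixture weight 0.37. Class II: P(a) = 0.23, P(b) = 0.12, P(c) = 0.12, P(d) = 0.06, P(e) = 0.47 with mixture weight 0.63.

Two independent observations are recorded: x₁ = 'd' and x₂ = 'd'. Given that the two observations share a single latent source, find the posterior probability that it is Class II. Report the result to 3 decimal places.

By Bayes' theorem, P(k | x) = π_k f_k(x) / Σ_j π_j f_j(x).
Since both observations come from the same component, the likelihood for component k is f_k(x₁)·f_k(x₂).
  L_I = [P(d | comp) = 0.10] × [0.1] = 0.01
  L_II = [P(d | comp) = 0.06] × [0.06] = 0.0036
Prior × likelihood for each component:
  π_I·L_I = 0.37 × 0.01 = 0.0037
  π_II·L_II = 0.63 × 0.0036 = 0.002268
Evidence: 0.0037 + 0.002268 = 0.005968
So the posterior for Class II is 0.002268 / 0.005968 ≈ 0.380.

0.380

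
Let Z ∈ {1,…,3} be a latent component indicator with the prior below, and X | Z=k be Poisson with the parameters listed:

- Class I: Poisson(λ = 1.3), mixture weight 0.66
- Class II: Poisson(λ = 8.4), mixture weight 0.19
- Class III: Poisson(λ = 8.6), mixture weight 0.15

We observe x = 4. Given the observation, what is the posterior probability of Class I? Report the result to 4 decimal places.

The responsibility of component k is w_k f_k(x) divided by Σ_j w_j f_j(x).
Evaluate each component's likelihood at the observed value:
  L_I = 0.0324324
  L_II = 0.0466479
  L_III = 0.0419614
Prior × likelihood for each component:
  w_I·L_I = 0.66 × 0.0324324 = 0.0214054
  w_II·L_II = 0.19 × 0.0466479 = 0.0088631
  w_III·L_III = 0.15 × 0.0419614 = 0.00629421
Denominator: 0.0214054 + 0.0088631 + 0.00629421 = 0.0365627
So the posterior for Class I is 0.0214054 / 0.0365627 ≈ 0.5854.

0.5854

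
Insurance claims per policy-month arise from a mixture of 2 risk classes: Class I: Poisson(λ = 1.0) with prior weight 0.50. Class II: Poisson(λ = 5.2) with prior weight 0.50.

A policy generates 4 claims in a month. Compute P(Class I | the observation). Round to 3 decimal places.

0.084

P(component k | x) = π_k·f_k(x) / marginal(x), where marginal(x) = Σ_j π_j·f_j(x).
Poisson probabilities:
  f_I = e^(−1.0)·1.0^4/4! = 0.0153283
  f_II = e^(−5.2)·5.2^4/4! = 0.168063
Unnormalised posteriors:
  π_I·f_I = 0.50 × 0.0153283 = 0.00766416
  π_II·f_II = 0.50 × 0.168063 = 0.0840313
Denominator: 0.00766416 + 0.0840313 = 0.0916954
Responsibility of Class I: 0.00766416 / 0.0916954 ≈ 0.084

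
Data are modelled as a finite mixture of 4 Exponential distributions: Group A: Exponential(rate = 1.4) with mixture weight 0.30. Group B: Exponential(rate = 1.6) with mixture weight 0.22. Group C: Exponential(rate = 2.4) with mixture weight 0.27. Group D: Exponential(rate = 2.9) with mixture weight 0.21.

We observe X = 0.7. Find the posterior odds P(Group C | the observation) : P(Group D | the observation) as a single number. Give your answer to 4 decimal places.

1.5099

Since P(k|x) ∝ π_k f_k(x), the posterior odds are π_i f_i(x) / (π_j f_j(x)).
Component likelihoods at x = 0.7:
  f_A = 1.4·e^(−1.4·0.7) = 1.4·e^(−0.9800) = 0.525436
  f_B = 1.6·e^(−1.6·0.7) = 1.6·e^(−1.1200) = 0.522048
  f_C = 2.4·e^(−2.4·0.7) = 2.4·e^(−1.6800) = 0.447298
  f_D = 2.9·e^(−2.9·0.7) = 2.9·e^(−2.0300) = 0.380873
0.12077 / 0.0799833 ≈ 1.5099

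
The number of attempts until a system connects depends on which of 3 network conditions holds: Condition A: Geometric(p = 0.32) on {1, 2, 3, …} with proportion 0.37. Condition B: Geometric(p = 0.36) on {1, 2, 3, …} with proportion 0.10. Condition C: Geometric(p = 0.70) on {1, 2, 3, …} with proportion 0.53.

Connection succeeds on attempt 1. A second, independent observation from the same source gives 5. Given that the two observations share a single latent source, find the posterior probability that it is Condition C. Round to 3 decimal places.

0.170

By Bayes' theorem, P(k | x) = w_k f_k(x) / Σ_j w_j f_j(x).
Since both observations come from the same component, the likelihood for component k is f_k(x₁)·f_k(x₂).
  p_A = [0.32·(1−0.32)^0 = 0.32·1 = 0.32] × [0.0684204] = 0.0218945
  p_B = [0.36·(1−0.36)^0 = 0.36·1 = 0.36] × [0.060398] = 0.0217433
  p_C = [0.70·(1−0.70)^0 = 0.70·1 = 0.7] × [0.00567] = 0.003969
Multiply by the mixture weights:
  w_A·p_A = 0.37 × 0.0218945 = 0.00810098
  w_B·p_B = 0.10 × 0.0217433 = 0.00217433
  w_C·p_C = 0.53 × 0.003969 = 0.00210357
Marginal: 0.00810098 + 0.00217433 + 0.00210357 = 0.0123789
So the posterior for Condition C is 0.00210357 / 0.0123789 ≈ 0.170.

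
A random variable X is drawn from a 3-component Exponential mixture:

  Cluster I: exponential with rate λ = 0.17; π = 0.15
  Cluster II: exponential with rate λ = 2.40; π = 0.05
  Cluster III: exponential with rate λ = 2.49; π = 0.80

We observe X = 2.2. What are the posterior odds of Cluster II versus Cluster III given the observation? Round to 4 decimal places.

Since P(k|x) ∝ π_k f_k(x), the posterior odds are π_i f_i(x) / (π_j f_j(x)).
Component likelihoods at x = 2.2:
  L_I = 0.17·e^(−0.17·2.2) = 0.17·e^(−0.3740) = 0.116956
  L_II = 2.40·e^(−2.40·2.2) = 2.40·e^(−5.2800) = 0.0122218
  L_III = 2.49·e^(−2.49·2.2) = 2.49·e^(−5.4780) = 0.0104024
Posterior odds = (π_II·L_II) / (π_III·L_III) = (0.05·0.0122218) / (0.80·0.0104024) = 0.000611092 / 0.00832193 ≈ 0.0734

0.0734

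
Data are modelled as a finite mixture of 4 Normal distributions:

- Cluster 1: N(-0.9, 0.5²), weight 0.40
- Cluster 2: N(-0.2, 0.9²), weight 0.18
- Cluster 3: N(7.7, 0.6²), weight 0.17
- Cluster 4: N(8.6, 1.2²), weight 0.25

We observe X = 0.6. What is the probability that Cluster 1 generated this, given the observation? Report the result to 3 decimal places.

The responsibility of component k is w_k f_k(x) divided by Σ_j w_j f_j(x).
Evaluate each component's likelihood at the observed value:
  p_1 = 0.0088637
  p_2 = 0.298603
  p_3 = 2.60683e-31
  p_4 = 7.42575e-11
Weight by the priors:
  w_1·p_1 = 0.40 × 0.0088637 = 0.00354548
  w_2·p_2 = 0.18 × 0.298603 = 0.0537486
  w_3·p_3 = 0.17 × 2.60683e-31 = 4.43162e-32
  w_4·p_4 = 0.25 × 7.42575e-11 = 1.85644e-11
Evidence: 0.00354548 + 0.0537486 + 4.43162e-32 + 1.85644e-11 = 0.0572941
P(Cluster 1 | the observation) ≈ 0.062

0.062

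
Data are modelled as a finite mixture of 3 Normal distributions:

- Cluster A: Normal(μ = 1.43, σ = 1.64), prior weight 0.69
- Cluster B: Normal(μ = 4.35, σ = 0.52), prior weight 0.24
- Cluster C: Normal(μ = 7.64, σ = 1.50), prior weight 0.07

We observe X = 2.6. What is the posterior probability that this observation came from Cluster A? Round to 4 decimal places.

By Bayes' theorem, P(k | x) = π_k f_k(x) / Σ_j π_j f_j(x).
Evaluate each component's likelihood at the observed value:
  f_A = 0.188602
  f_B = 0.00266402
  f_C = 0.000940402
Weight by the priors:
  π_A·f_A = 0.69 × 0.188602 = 0.130136
  π_B·f_B = 0.24 × 0.00266402 = 0.000639365
  π_C·f_C = 0.07 × 0.000940402 = 6.58281e-05
Normaliser: 0.130136 + 0.000639365 + 6.58281e-05 = 0.130841
P(Cluster A | data) = 0.130136 / 0.130841 ≈ 0.9946

0.9946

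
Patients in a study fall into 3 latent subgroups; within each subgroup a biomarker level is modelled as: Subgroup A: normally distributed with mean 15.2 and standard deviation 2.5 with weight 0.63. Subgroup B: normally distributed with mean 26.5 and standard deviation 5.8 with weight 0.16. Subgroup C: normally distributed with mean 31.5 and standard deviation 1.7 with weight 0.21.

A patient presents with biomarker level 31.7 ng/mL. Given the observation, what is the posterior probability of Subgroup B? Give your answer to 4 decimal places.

0.1308

Apply Bayes' rule: the posterior for each component is proportional to its prior times its likelihood at x.
Normal densities:
  L_A = 5.54672e-11
  L_B = 0.0460191
  L_C = 0.233054
Unnormalised posteriors:
  π_A·L_A = 0.63 × 5.54672e-11 = 3.49443e-11
  π_B·L_B = 0.16 × 0.0460191 = 0.00736305
  π_C·L_C = 0.21 × 0.233054 = 0.0489412
Sum: 3.49443e-11 + 0.00736305 + 0.0489412 = 0.0563043
Responsibility of Subgroup B: 0.00736305 / 0.0563043 ≈ 0.1308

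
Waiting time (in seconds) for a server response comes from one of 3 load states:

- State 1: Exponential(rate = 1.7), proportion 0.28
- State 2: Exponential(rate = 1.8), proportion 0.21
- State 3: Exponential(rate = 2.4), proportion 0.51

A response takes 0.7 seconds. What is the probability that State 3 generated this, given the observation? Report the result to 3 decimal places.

Apply Bayes' rule: the posterior for each component is proportional to its prior times its likelihood at x.
Exponential densities:
  p_1 = 1.7·e^(−1.7·0.7) = 1.7·e^(−1.1900) = 0.517176
  p_2 = 1.8·e^(−1.8·0.7) = 1.8·e^(−1.2600) = 0.510577
  p_3 = 2.4·e^(−2.4·0.7) = 2.4·e^(−1.6800) = 0.447298
Weight by the priors:
  π_1·p_1 = 0.28 × 0.517176 = 0.144809
  π_2·p_2 = 0.21 × 0.510577 = 0.107221
  π_3·p_3 = 0.51 × 0.447298 = 0.228122
Sum: 0.144809 + 0.107221 + 0.228122 = 0.480152
So the posterior for State 3 is 0.228122 / 0.480152 ≈ 0.475.

0.475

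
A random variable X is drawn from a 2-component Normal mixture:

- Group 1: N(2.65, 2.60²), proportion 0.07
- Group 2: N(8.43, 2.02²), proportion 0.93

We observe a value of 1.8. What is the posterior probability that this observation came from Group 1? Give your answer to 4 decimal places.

By Bayes' theorem, P(k | x) = π_k f_k(x) / Σ_j π_j f_j(x).
Evaluate each component's likelihood at the observed value:
  f_1 = 0.145455
  f_2 = 0.00090427
Unnormalised posteriors:
  π_1·f_1 = 0.07 × 0.145455 = 0.0101818
  π_2·f_2 = 0.93 × 0.00090427 = 0.000840971
Denominator: 0.0101818 + 0.000840971 = 0.0110228
P(Group 1 | data) = 0.0101818 / 0.0110228 ≈ 0.9237

0.9237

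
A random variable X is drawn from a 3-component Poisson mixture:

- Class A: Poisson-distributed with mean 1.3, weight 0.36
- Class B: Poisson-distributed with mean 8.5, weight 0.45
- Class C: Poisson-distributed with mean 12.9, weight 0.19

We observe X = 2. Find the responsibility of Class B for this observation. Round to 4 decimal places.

P(component k | x) = P(Z=k)·f_k(x) / marginal(x), where marginal(x) = Σ_j P(Z=j)·f_j(x).
Evaluate each component's likelihood at the observed value:
  p_A = e^(−1.3)·1.3^2/2! = 0.230289
  p_B = e^(−8.5)·8.5^2/2! = 0.00735029
  p_C = e^(−12.9)·12.9^2/2! = 0.00020785
Multiply by the mixture weights:
  P(Z=A)·p_A = 0.36 × 0.230289 = 0.0829042
  P(Z=B)·p_B = 0.45 × 0.00735029 = 0.00330763
  P(Z=C)·p_C = 0.19 × 0.00020785 = 3.94916e-05
Evidence: 0.0829042 + 0.00330763 + 3.94916e-05 = 0.0862513
So the posterior for Class B is 0.00330763 / 0.0862513 ≈ 0.0383.

0.0383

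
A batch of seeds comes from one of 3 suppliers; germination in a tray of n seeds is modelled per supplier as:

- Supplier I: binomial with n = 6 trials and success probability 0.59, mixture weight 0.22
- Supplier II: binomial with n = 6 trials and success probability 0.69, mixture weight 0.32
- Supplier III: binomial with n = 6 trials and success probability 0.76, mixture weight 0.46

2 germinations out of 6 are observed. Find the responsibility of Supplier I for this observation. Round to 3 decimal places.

0.486

Posterior ∝ prior × likelihood, so P(k | x) ∝ π_k f_k(x); normalise over all components.
Component likelihoods at x = 2 germinations out of 6:
  L_I = 0.147547
  L_II = 0.0659533
  L_III = 0.0287451
Multiply by the mixture weights:
  π_I·L_I = 0.22 × 0.147547 = 0.0324604
  π_II·L_II = 0.32 × 0.0659533 = 0.021105
  π_III·L_III = 0.46 × 0.0287451 = 0.0132227
Sum: 0.0324604 + 0.021105 + 0.0132227 = 0.0667881
Responsibility of Supplier I: 0.0324604 / 0.0667881 ≈ 0.486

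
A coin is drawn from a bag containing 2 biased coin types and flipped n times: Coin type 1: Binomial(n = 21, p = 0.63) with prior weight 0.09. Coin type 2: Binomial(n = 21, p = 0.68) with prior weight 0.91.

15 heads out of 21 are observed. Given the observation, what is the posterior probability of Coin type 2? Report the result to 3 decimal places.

0.930

Posterior ∝ prior × likelihood, so P(k | x) ∝ P(Z=k) f_k(x); normalise over all components.
Binomial probabilities:
  p_1 = C(21,15)·0.63^15·0.37^6 = 54264·0.000977481·0.00256573 = 0.136091
  p_2 = C(21,15)·0.68^15·0.32^6 = 54264·0.0030735·0.00107374 = 0.179079
Multiply by the mixture weights:
  P(Z=1)·p_1 = 0.09 × 0.136091 = 0.0122482
  P(Z=2)·p_2 = 0.91 × 0.179079 = 0.162962
Normaliser: 0.0122482 + 0.162962 = 0.17521
So the posterior for Coin type 2 is 0.162962 / 0.17521 ≈ 0.930.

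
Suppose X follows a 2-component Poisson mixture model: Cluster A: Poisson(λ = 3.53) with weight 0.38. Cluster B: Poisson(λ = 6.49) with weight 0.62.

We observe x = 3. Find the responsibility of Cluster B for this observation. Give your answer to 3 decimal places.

0.344

Apply Bayes' rule: the posterior for each component is proportional to its prior times its likelihood at x.
Poisson probabilities:
  f_A = e^(−3.53)·3.53^3/3! = 0.214839
  f_B = e^(−6.49)·6.49^3/3! = 0.069185
Prior × likelihood for each component:
  π_A·f_A = 0.38 × 0.214839 = 0.0816389
  π_B·f_B = 0.62 × 0.069185 = 0.0428947
Sum: 0.0816389 + 0.0428947 = 0.124534
P(Cluster B | x) = 0.0428947 / 0.124534 ≈ 0.344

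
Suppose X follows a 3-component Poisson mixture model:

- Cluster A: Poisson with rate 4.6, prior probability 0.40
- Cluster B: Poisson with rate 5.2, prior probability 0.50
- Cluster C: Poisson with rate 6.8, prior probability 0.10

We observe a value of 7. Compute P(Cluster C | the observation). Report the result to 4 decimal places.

0.1403

P(component k | x) = π_k·f_k(x) / marginal(x), where marginal(x) = Σ_j π_j·f_j(x).
Evaluate each component's likelihood at the observed value:
  f_A = e^(−4.6)·4.6^7/7! = 0.08692
  f_B = e^(−5.2)·5.2^7/7! = 0.112528
  f_C = e^(−6.8)·6.8^7/7! = 0.148569
Multiply by the mixture weights:
  π_A·f_A = 0.40 × 0.08692 = 0.034768
  π_B·f_B = 0.50 × 0.112528 = 0.0562641
  π_C·f_C = 0.10 × 0.148569 = 0.0148569
Normaliser: 0.034768 + 0.0562641 + 0.0148569 = 0.105889
Responsibility of Cluster C: 0.0148569 / 0.105889 ≈ 0.1403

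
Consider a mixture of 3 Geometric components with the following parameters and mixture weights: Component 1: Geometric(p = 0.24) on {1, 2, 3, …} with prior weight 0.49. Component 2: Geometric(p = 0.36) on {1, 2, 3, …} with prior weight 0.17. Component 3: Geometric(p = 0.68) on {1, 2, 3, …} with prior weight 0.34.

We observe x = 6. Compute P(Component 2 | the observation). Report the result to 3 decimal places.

0.177

The responsibility of component k is w_k f_k(x) divided by Σ_j w_j f_j(x).
Component likelihoods at x = 6:
  f_1 = 0.0608526
  f_2 = 0.0386547
  f_3 = 0.0022817
Unnormalised posteriors:
  w_1·f_1 = 0.49 × 0.0608526 = 0.0298178
  w_2·f_2 = 0.17 × 0.0386547 = 0.0065713
  w_3·f_3 = 0.34 × 0.0022817 = 0.000775778
Sum: 0.0298178 + 0.0065713 + 0.000775778 = 0.0371649
P(Component 2 | the observation) ≈ 0.177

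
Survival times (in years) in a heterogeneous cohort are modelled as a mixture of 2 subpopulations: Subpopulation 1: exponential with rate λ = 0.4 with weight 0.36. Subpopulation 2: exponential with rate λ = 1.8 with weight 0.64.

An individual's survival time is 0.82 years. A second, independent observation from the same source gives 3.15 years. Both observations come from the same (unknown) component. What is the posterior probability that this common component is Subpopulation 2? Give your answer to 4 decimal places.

Apply Bayes' rule: the posterior for each component is proportional to its prior times its likelihood at x.
Since both observations come from the same component, the likelihood for component k is f_k(x₁)·f_k(x₂).
  L_1 = [0.4·e^(−0.4·0.82) = 0.4·e^(−0.3280) = 0.288145] × [0.113462] = 0.0326934
  L_2 = [1.8·e^(−1.8·0.82) = 1.8·e^(−1.4760) = 0.41139] × [0.00620616] = 0.00255315
Prior × likelihood for each component:
  π_1·L_1 = 0.36 × 0.0326934 = 0.0117696
  π_2·L_2 = 0.64 × 0.00255315 = 0.00163402
Evidence: 0.0117696 + 0.00163402 = 0.0134036
Responsibility of Subpopulation 2: 0.00163402 / 0.0134036 ≈ 0.1219

0.1219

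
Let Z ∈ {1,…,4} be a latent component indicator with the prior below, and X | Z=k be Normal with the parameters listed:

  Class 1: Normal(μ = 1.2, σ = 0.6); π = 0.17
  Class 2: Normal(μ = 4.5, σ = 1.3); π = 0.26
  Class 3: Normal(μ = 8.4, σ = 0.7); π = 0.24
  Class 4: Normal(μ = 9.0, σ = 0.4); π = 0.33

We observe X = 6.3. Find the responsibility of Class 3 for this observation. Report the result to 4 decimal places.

P(component k | x) = w_k·f_k(x) / marginal(x), where marginal(x) = Σ_j w_j·f_j(x).
Evaluate each component's likelihood at the observed value:
  L_1 = 1.36104e-16
  L_2 = 0.117669
  L_3 = 0.00633121
  L_4 = 1.27373e-10
Prior × likelihood for each component:
  w_1·L_1 = 0.17 × 1.36104e-16 = 2.31377e-17
  w_2·L_2 = 0.26 × 0.117669 = 0.0305938
  w_3·L_3 = 0.24 × 0.00633121 = 0.00151949
  w_4·L_4 = 0.33 × 1.27373e-10 = 4.20332e-11
Normaliser: 2.31377e-17 + 0.0305938 + 0.00151949 + 4.20332e-11 = 0.0321133
P(Class 3 | x) = 0.00151949 / 0.0321133 ≈ 0.0473

0.0473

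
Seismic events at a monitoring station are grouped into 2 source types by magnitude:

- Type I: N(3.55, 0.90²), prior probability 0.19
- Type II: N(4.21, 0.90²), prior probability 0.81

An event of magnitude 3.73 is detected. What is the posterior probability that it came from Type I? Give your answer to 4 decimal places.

0.2095

Posterior ∝ prior × likelihood, so P(k | x) ∝ w_k f_k(x); normalise over all components.
Component likelihoods at x = 3.73:
  f_I = 0.434492
  f_II = 0.384504
Multiply by the mixture weights:
  w_I·f_I = 0.19 × 0.434492 = 0.0825535
  w_II·f_II = 0.81 × 0.384504 = 0.311449
Evidence: 0.0825535 + 0.311449 = 0.394002
So the posterior for Type I is 0.0825535 / 0.394002 ≈ 0.2095.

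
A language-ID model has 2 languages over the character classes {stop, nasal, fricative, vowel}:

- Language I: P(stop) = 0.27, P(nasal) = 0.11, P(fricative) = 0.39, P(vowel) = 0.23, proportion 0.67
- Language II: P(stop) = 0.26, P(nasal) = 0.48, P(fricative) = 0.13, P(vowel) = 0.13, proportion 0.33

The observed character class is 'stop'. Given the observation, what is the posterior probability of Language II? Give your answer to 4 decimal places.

Posterior ∝ prior × likelihood, so P(k | x) ∝ w_k f_k(x); normalise over all components.
Component likelihoods at x = 'stop':
  p_I = P(stop | comp) = 0.27
  p_II = P(stop | comp) = 0.26
Multiply by the mixture weights:
  w_I·p_I = 0.67 × 0.27 = 0.1809
  w_II·p_II = 0.33 × 0.26 = 0.0858
Marginal: 0.1809 + 0.0858 = 0.2667
So the posterior for Language II is 0.0858 / 0.2667 ≈ 0.3217.

0.3217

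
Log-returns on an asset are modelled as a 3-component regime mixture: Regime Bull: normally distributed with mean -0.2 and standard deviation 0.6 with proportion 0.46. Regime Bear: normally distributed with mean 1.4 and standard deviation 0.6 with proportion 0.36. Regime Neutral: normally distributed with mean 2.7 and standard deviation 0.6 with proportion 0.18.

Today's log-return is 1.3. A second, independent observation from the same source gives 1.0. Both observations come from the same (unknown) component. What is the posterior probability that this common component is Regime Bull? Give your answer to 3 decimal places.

0.010

Posterior ∝ prior × likelihood, so P(k | x) ∝ π_k f_k(x); normalise over all components.
Since both observations come from the same component, the likelihood for component k is f_k(x₁)·f_k(x₂).
  f_Bull = [0.0292138] × [0.0899849] = 0.00262881
  f_Bear = [0.655733] × [0.532413] = 0.349121
  f_Neutral = [0.0437031] × [0.0120102] = 0.000524882
Unnormalised posteriors:
  π_Bull·f_Bull = 0.46 × 0.00262881 = 0.00120925
  π_Bear·f_Bear = 0.36 × 0.349121 = 0.125684
  π_Neutral·f_Neutral = 0.18 × 0.000524882 = 9.44788e-05
Evidence: 0.00120925 + 0.125684 + 9.44788e-05 = 0.126987
P(Regime Bull | x₁, x₂) = 0.00120925 / 0.126987 ≈ 0.010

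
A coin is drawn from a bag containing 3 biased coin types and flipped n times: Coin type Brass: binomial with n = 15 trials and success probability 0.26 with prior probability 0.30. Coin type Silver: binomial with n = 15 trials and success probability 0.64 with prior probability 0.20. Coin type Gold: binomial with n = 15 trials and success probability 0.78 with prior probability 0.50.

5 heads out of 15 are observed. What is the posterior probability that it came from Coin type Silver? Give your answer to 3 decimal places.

0.043

By Bayes' theorem, P(k | x) = π_k f_k(x) / Σ_j π_j f_j(x).
Binomial probabilities:
  L_Brass = 0.175687
  L_Silver = 0.0117891
  L_Gold = 0.000230279
Multiply by the mixture weights:
  π_Brass·L_Brass = 0.30 × 0.175687 = 0.0527061
  π_Silver·L_Silver = 0.20 × 0.0117891 = 0.00235782
  π_Gold·L_Gold = 0.50 × 0.000230279 = 0.00011514
Marginal: 0.0527061 + 0.00235782 + 0.00011514 = 0.055179
P(Coin type Silver | the observation) = 0.00235782 / 0.055179 ≈ 0.043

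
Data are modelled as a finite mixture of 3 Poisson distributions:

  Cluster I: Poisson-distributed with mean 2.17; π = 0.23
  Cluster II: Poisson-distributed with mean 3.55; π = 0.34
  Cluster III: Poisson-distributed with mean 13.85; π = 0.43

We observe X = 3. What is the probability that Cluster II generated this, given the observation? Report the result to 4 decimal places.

The responsibility of component k is P(Z=k) f_k(x) divided by Σ_j P(Z=j) f_j(x).
Component likelihoods at x = 3:
  L_I = 0.19445
  L_II = 0.214185
  L_III = 0.000427779
Unnormalised posteriors:
  P(Z=I)·L_I = 0.23 × 0.19445 = 0.0447236
  P(Z=II)·L_II = 0.34 × 0.214185 = 0.0728228
  P(Z=III)·L_III = 0.43 × 0.000427779 = 0.000183945
Normaliser: 0.0447236 + 0.0728228 + 0.000183945 = 0.11773
So the posterior for Cluster II is 0.0728228 / 0.11773 ≈ 0.6186.

0.6186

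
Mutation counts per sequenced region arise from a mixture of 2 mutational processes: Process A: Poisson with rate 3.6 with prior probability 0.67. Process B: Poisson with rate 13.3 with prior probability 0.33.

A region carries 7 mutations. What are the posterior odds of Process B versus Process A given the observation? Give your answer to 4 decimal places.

Posterior odds = (π_i f_i(x)) / (π_j f_j(x)); the normalising sum cancels.
Poisson probabilities:
  f_A = e^(−3.6)·3.6^7/7! = 0.0424841
  f_B = e^(−13.3)·13.3^7/7! = 0.0244576
0.00807102 / 0.0284644 ≈ 0.2835

0.2835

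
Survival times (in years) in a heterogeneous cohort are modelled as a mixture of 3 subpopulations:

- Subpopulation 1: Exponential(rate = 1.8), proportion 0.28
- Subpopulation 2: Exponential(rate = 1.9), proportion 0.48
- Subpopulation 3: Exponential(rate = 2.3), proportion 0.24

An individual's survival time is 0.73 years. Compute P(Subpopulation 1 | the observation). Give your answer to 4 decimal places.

By Bayes' theorem, P(k | x) = π_k f_k(x) / Σ_j π_j f_j(x).
Evaluate each component's likelihood at the observed value:
  p_1 = 1.8·e^(−1.8·0.73) = 1.8·e^(−1.3140) = 0.483737
  p_2 = 1.9·e^(−1.9·0.73) = 1.9·e^(−1.3870) = 0.474665
  p_3 = 2.3·e^(−2.3·0.73) = 2.3·e^(−1.6790) = 0.429089
Multiply by the mixture weights:
  π_1·p_1 = 0.28 × 0.483737 = 0.135446
  π_2·p_2 = 0.48 × 0.474665 = 0.227839
  π_3·p_3 = 0.24 × 0.429089 = 0.102981
Denominator: 0.135446 + 0.227839 + 0.102981 = 0.466267
Responsibility of Subpopulation 1: 0.135446 / 0.466267 ≈ 0.2905

0.2905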